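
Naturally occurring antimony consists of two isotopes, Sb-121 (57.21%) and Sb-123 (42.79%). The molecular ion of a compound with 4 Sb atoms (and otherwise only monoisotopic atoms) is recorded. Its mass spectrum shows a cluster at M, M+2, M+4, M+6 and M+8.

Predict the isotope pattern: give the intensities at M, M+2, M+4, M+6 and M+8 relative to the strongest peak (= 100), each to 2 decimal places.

Each Sb atom is independently Sb-121 (p = 0.5721) or Sb-123 (q = 0.4279); the cluster is the binomial expansion (p + q)^4.
P(M) = 0.5721^4 = 0.107124
P(M+2) = 4 × 0.5721^3 × 0.4279^1 = 0.320493
P(M+4) = 6 × 0.5721^2 × 0.4279^2 = 0.359567
P(M+6) = 4 × 0.5721^1 × 0.4279^3 = 0.179291
P(M+8) = 0.4279^4 = 0.033525
The M+4 peak is largest (0.359567); scaling to 100 gives 29.79 : 89.13 : 100.00 : 49.86 : 9.32.

29.79 : 89.13 : 100.00 : 49.86 : 9.32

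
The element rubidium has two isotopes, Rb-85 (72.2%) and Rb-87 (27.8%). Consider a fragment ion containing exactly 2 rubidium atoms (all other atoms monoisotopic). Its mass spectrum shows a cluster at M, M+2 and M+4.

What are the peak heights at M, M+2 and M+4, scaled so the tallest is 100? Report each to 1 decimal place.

100.0 : 77.0 : 14.8

Expanding (0.722 + 0.278)^2:
P(M) = 0.722^2 = 0.521284
P(M+2) = 2 × 0.722^1 × 0.278^1 = 0.401432
P(M+4) = 0.278^2 = 0.077284
The M peak is largest (0.521284); scaling to 100 gives 100.0 : 77.0 : 14.8.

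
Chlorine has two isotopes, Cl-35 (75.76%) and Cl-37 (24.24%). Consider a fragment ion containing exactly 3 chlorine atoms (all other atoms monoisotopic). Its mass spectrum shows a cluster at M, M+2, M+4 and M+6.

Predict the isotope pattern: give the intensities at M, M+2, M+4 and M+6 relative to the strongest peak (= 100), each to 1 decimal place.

Expanding (0.7576 + 0.2424)^3:
P(M) = 0.7576^3 = 0.434830
P(M+2) = 3 × 0.7576^2 × 0.2424^1 = 0.417382
P(M+4) = 3 × 0.7576^1 × 0.2424^2 = 0.133545
P(M+6) = 0.2424^3 = 0.014243
The M peak is largest (0.434830); scaling to 100 gives 100.0 : 96.0 : 30.7 : 3.3.

100.0 : 96.0 : 30.7 : 3.3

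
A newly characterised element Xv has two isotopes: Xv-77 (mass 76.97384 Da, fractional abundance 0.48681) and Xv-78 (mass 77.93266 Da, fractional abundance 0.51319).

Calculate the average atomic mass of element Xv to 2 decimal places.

Weight each isotope mass by its fractional abundance: 0.48681 × 76.97384 + 0.51319 × 77.93266
= 37.471635 + 39.994262 = 77.465897 Da

77.47 Da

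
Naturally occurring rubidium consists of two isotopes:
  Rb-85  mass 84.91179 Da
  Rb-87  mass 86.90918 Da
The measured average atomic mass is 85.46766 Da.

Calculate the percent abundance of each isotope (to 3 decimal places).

Let x be the fractional abundance of Rb-85; then Rb-87 has abundance 1 − x.
84.91179·x + 86.90918·(1 − x) = 85.46766
(84.91179 − 86.90918)·x = 85.46766 − 86.90918
x = -1.44152 / -1.99739 = 0.72170 → 72.170% Rb-85, 27.830% Rb-87.

Rb-85: 72.170%, Rb-87: 27.830%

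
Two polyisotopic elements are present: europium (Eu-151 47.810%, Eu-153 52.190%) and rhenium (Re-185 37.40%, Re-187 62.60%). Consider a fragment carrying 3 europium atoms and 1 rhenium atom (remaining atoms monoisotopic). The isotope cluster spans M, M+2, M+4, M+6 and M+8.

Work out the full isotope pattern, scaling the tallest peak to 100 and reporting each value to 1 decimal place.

11.0 : 54.6 : 100.0 : 80.4 : 24.0

Europium pattern (n=3): 0.10928391 : 0.3578871 : 0.39067407 : 0.14215492
Rhenium pattern (n=1): 0.3740 : 0.6260
Convolve the two distributions (both contribute in 2-u steps):
  M: 0.10928391×0.3740 = 0.040872
  M+2: 0.10928391×0.6260 + 0.3578871×0.3740 = 0.202262
  M+4: 0.3578871×0.6260 + 0.39067407×0.3740 = 0.370149
  M+6: 0.39067407×0.6260 + 0.14215492×0.3740 = 0.297728
  M+8: 0.14215492×0.6260 = 0.088989
Scale to base peak (0.370149) = 100: 11.0 : 54.6 : 100.0 : 80.4 : 24.0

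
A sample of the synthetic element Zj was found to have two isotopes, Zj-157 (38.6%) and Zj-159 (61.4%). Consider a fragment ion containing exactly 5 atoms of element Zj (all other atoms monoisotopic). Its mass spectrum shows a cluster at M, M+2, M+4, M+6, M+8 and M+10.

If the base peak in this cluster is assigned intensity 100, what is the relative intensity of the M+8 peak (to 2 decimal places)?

79.53

Binomial terms of (0.386 + 0.614)^5: M 0.0086, M+2 0.0682, M+4 0.2168, M+6 0.3449, M+8 0.2743, M+10 0.0873 → M+6 is the base peak.
P(M+6) = C(5,3) × 0.386^2 × 0.614^3 = 10 × 0.148996 × 0.23147554 = 0.344889 (base)
P(M+8) = C(5,4) × 0.386^1 × 0.614^4 = 5 × 0.3860 × 0.14212598 = 0.274303
Relative intensity = 0.274303 / 0.344889 × 100 = 79.53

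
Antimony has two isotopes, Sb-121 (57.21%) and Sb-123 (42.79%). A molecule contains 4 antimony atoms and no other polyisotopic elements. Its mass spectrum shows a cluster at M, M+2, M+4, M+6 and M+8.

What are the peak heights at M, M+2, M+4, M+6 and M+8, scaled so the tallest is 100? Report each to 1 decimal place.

29.8 : 89.1 : 100.0 : 49.9 : 9.3

Each Sb atom is independently Sb-121 (p = 0.5721) or Sb-123 (q = 0.4279); the cluster is the binomial expansion (p + q)^4.
P(M) = 0.5721^4 = 0.107124
P(M+2) = 4 × 0.5721^3 × 0.4279^1 = 0.320493
P(M+4) = 6 × 0.5721^2 × 0.4279^2 = 0.359567
P(M+6) = 4 × 0.5721^1 × 0.4279^3 = 0.179291
P(M+8) = 0.4279^4 = 0.033525
The M+4 peak is largest (0.359567); scaling to 100 gives 29.8 : 89.1 : 100.0 : 49.9 : 9.3.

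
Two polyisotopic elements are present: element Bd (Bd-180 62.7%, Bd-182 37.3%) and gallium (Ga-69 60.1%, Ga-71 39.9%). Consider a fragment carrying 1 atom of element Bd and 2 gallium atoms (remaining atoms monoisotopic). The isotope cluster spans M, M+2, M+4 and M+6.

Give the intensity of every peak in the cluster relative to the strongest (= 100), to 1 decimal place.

52.0 : 100.0 : 64.0 : 13.6

Element Bd pattern (n=1): 0.6270 : 0.3730
Gallium pattern (n=2): 0.361201 : 0.479598 : 0.159201
Convolve the two distributions (both contribute in 2-u steps):
  M: 0.6270×0.361201 = 0.226473
  M+2: 0.6270×0.479598 + 0.3730×0.361201 = 0.435436
  M+4: 0.6270×0.159201 + 0.3730×0.479598 = 0.278709
  M+6: 0.3730×0.159201 = 0.059382
Scale to base peak (0.435436) = 100: 52.0 : 100.0 : 64.0 : 13.6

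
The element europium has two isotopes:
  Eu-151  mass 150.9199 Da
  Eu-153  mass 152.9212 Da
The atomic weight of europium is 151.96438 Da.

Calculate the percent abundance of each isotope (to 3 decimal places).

Eu-151: 47.810%, Eu-153: 52.190%

With x = fraction of Eu-151 (so Eu-153 is 1 − x):
150.9199·x + 152.9212·(1 − x) = 151.96438
(150.9199 − 152.9212)·x = 151.96438 − 152.9212
x = -0.95682 / -2.0013 = 0.47810 → 47.810% Eu-151, 52.190% Eu-153.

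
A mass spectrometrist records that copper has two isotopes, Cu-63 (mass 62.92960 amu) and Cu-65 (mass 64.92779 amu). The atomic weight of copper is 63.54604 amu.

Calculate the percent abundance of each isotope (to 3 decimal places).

Writing the weighted mean with unknown fraction x of Cu-63:
62.92960·x + 64.92779·(1 − x) = 63.54604
(62.92960 − 64.92779)·x = 63.54604 − 64.92779
x = -1.38175 / -1.99819 = 0.69150 → 69.150% Cu-63, 30.850% Cu-65.

Cu-63: 69.150%, Cu-65: 30.850%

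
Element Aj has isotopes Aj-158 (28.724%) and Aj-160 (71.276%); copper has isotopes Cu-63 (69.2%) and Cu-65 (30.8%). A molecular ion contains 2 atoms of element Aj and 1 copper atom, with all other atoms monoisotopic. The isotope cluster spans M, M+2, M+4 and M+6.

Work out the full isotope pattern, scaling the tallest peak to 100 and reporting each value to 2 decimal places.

Element Aj pattern (n=2): 0.08250682 : 0.40946636 : 0.50802682
Copper pattern (n=1): 0.6920 : 0.3080
Convolve the two distributions (both contribute in 2-u steps):
  M: 0.08250682×0.6920 = 0.057095
  M+2: 0.08250682×0.3080 + 0.40946636×0.6920 = 0.308763
  M+4: 0.40946636×0.3080 + 0.50802682×0.6920 = 0.477670
  M+6: 0.50802682×0.3080 = 0.156472
Scale to base peak (0.477670) = 100: 11.95 : 64.64 : 100.00 : 32.76

11.95 : 64.64 : 100.00 : 32.76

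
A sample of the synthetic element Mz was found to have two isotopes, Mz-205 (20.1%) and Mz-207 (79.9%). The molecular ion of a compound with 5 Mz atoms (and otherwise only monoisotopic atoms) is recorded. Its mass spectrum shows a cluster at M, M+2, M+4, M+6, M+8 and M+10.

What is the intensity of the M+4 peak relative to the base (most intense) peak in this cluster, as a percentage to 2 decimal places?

12.66%

Term probabilities: M 0.0003, M+2 0.0065, M+4 0.0518, M+6 0.2061, M+8 0.4096, M+10 0.3256. Base peak = M+8.
P(M+8) = C(5,4) × 0.201^1 × 0.799^4 = 5 × 0.2010 × 0.40755584 = 0.409594 (base)
P(M+4) = C(5,2) × 0.201^3 × 0.799^2 = 10 × 0.0081206 × 0.638401 = 0.051842
Relative intensity = 0.051842 / 0.409594 × 100 = 12.66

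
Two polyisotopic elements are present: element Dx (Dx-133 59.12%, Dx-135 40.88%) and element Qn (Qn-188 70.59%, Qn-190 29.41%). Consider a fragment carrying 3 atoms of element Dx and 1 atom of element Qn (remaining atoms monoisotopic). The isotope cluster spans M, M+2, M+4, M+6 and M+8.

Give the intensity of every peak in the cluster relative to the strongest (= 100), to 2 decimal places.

40.14 : 100.00 : 92.28 : 37.26 : 5.53

Element Dx pattern (n=3): 0.20663471 : 0.42864819 : 0.29639949 : 0.06831761
Element Qn pattern (n=1): 0.7059 : 0.2941
Convolve the two distributions (both contribute in 2-u steps):
  M: 0.20663471×0.7059 = 0.145863
  M+2: 0.20663471×0.2941 + 0.42864819×0.7059 = 0.363354
  M+4: 0.42864819×0.2941 + 0.29639949×0.7059 = 0.335294
  M+6: 0.29639949×0.2941 + 0.06831761×0.7059 = 0.135396
  M+8: 0.06831761×0.2941 = 0.020092
Scale to base peak (0.363354) = 100: 40.14 : 100.00 : 92.28 : 37.26 : 5.53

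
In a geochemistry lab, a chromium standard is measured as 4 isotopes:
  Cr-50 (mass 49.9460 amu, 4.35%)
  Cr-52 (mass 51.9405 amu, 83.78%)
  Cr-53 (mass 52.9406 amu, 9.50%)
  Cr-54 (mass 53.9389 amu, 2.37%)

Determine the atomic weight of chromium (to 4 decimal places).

Average mass = Σ (abundance × isotope mass) = 0.0435 × 49.9460 + 0.8378 × 51.9405 + 0.0950 × 52.9406 + 0.0237 × 53.9389
= 2.17265 + 43.51575 + 5.02936 + 1.27835 = 51.99611 amu

51.9961 amu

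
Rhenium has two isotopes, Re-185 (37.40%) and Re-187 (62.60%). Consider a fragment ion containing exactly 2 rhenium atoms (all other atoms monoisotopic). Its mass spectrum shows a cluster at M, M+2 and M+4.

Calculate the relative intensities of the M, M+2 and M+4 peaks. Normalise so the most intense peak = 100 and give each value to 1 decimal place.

Each Re atom is independently Re-185 (p = 0.3740) or Re-187 (q = 0.6260); the cluster is the binomial expansion (p + q)^2.
P(M) = 0.3740^2 = 0.139876
P(M+2) = 2 × 0.3740^1 × 0.6260^1 = 0.468248
P(M+4) = 0.6260^2 = 0.391876
The M+2 peak is largest (0.468248); scaling to 100 gives 29.9 : 100.0 : 83.7.

29.9 : 100.0 : 83.7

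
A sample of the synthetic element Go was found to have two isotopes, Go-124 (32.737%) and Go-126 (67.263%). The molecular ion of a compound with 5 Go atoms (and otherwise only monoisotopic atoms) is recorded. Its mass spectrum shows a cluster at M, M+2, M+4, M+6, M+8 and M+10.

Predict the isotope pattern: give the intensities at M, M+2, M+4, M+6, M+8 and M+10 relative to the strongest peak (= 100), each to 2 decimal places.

1.12 : 11.53 : 47.38 : 97.34 : 100.00 : 41.09

Expanding (0.32737 + 0.67263)^5:
P(M) = 0.32737^5 = 0.003760
P(M+2) = 5 × 0.32737^4 × 0.67263^1 = 0.038628
P(M+4) = 10 × 0.32737^3 × 0.67263^2 = 0.158734
P(M+6) = 10 × 0.32737^2 × 0.67263^3 = 0.326142
P(M+8) = 5 × 0.32737^1 × 0.67263^4 = 0.335053
P(M+10) = 0.67263^5 = 0.137683
The M+8 peak is largest (0.335053); scaling to 100 gives 1.12 : 11.53 : 47.38 : 97.34 : 100.00 : 41.09.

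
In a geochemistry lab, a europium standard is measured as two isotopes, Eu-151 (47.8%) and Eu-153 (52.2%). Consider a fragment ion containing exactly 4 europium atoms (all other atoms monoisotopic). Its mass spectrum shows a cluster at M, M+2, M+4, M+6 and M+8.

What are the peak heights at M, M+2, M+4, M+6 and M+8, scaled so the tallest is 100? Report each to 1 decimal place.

The 4 Eu atoms are independent, so intensities follow the terms of (0.478 + 0.522)^4.
P(M) = 0.478^4 = 0.052205
P(M+2) = 4 × 0.478^3 × 0.522^1 = 0.228042
P(M+4) = 6 × 0.478^2 × 0.522^2 = 0.373549
P(M+6) = 4 × 0.478^1 × 0.522^3 = 0.271956
P(M+8) = 0.522^4 = 0.074248
The M+4 peak is largest (0.373549); scaling to 100 gives 14.0 : 61.0 : 100.0 : 72.8 : 19.9.

14.0 : 61.0 : 100.0 : 72.8 : 19.9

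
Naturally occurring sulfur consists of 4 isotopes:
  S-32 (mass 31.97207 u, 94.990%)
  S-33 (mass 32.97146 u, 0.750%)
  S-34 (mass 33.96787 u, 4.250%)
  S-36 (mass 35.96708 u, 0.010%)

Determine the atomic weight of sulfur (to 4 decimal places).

32.0648 u

The abundance-weighted mean is 0.94990 × 31.97207 + 0.00750 × 32.97146 + 0.04250 × 33.96787 + 0.00010 × 35.96708
= 30.370269 + 0.247286 + 1.443634 + 0.003597 = 32.064786 u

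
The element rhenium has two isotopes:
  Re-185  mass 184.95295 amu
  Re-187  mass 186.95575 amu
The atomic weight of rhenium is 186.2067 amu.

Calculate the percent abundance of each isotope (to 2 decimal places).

With x = fraction of Re-185 (so Re-187 is 1 − x):
184.95295·x + 186.95575·(1 − x) = 186.2067
(184.95295 − 186.95575)·x = 186.2067 − 186.95575
x = -0.74905 / -2.00280 = 0.37400 → 37.40% Re-185, 62.60% Re-187.

Re-185: 37.40%, Re-187: 62.60%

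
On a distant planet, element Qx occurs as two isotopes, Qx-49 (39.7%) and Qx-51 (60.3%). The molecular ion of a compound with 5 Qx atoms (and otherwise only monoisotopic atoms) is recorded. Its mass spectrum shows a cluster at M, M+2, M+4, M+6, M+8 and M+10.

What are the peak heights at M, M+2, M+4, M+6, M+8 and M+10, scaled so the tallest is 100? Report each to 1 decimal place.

2.9 : 21.7 : 65.8 : 100.0 : 75.9 : 23.1

The 5 Qx atoms are independent, so intensities follow the terms of (0.397 + 0.603)^5.
P(M) = 0.397^5 = 0.009862
P(M+2) = 5 × 0.397^4 × 0.603^1 = 0.074894
P(M+4) = 10 × 0.397^3 × 0.603^2 = 0.227513
P(M+6) = 10 × 0.397^2 × 0.603^3 = 0.345568
P(M+8) = 5 × 0.397^1 × 0.603^4 = 0.262440
P(M+10) = 0.603^5 = 0.079724
The M+6 peak is largest (0.345568); scaling to 100 gives 2.9 : 21.7 : 65.8 : 100.0 : 75.9 : 23.1.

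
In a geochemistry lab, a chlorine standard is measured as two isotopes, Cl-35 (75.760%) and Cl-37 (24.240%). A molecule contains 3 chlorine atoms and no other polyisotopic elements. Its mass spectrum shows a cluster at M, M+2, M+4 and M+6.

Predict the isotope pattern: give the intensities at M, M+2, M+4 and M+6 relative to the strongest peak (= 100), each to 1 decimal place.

100.0 : 96.0 : 30.7 : 3.3

The 3 Cl atoms are independent, so intensities follow the terms of (0.75760 + 0.24240)^3.
P(M) = 0.75760^3 = 0.434830
P(M+2) = 3 × 0.75760^2 × 0.24240^1 = 0.417382
P(M+4) = 3 × 0.75760^1 × 0.24240^2 = 0.133545
P(M+6) = 0.24240^3 = 0.014243
The M peak is largest (0.434830); scaling to 100 gives 100.0 : 96.0 : 30.7 : 3.3.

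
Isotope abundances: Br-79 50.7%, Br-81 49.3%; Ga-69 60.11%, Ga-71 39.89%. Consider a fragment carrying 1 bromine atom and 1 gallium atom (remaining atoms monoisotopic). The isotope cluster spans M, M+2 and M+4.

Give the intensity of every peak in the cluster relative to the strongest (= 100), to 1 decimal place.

Bromine pattern (n=1): 0.5070 : 0.4930
Gallium pattern (n=1): 0.6011 : 0.3989
Convolve the two distributions (both contribute in 2-u steps):
  M: 0.5070×0.6011 = 0.304758
  M+2: 0.5070×0.3989 + 0.4930×0.6011 = 0.498585
  M+4: 0.4930×0.3989 = 0.196658
Scale to base peak (0.498585) = 100: 61.1 : 100.0 : 39.4

61.1 : 100.0 : 39.4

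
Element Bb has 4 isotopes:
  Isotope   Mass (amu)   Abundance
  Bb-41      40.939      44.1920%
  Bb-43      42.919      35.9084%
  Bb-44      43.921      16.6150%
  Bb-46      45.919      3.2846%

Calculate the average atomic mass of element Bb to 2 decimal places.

Weight each isotope mass by its fractional abundance: 0.441920 × 40.939 + 0.359084 × 42.919 + 0.166150 × 43.921 + 0.032846 × 45.919
= 18.0918 + 15.4115 + 7.2975 + 1.5083 = 42.3091 amu

42.31 amu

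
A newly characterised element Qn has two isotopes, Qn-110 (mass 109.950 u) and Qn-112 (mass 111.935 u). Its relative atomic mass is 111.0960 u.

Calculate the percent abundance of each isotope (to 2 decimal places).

Writing the weighted mean with unknown fraction x of Qn-110:
109.950·x + 111.935·(1 − x) = 111.0960
(109.950 − 111.935)·x = 111.0960 − 111.935
x = -0.8390 / -1.985 = 0.42267 → 42.27% Qn-110, 57.73% Qn-112.

Qn-110: 42.27%, Qn-112: 57.73%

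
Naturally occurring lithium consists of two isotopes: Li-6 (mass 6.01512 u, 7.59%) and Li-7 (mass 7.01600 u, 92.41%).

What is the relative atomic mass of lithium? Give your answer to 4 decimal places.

Weight each isotope mass by its fractional abundance: 0.0759 × 6.01512 + 0.9241 × 7.01600
= 0.456548 + 6.483486 = 6.940034 u

6.9400 u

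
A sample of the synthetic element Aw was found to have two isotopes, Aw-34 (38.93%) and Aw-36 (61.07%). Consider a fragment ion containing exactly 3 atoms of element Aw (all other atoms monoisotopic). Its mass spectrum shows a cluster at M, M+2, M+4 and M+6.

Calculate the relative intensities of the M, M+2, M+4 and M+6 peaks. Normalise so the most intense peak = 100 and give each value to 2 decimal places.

13.55 : 63.75 : 100.00 : 52.29

Each Aw atom is independently Aw-34 (p = 0.3893) or Aw-36 (q = 0.6107); the cluster is the binomial expansion (p + q)^3.
P(M) = 0.3893^3 = 0.059000
P(M+2) = 3 × 0.3893^2 × 0.6107^1 = 0.277663
P(M+4) = 3 × 0.3893^1 × 0.6107^2 = 0.435574
P(M+6) = 0.6107^3 = 0.227763
The M+4 peak is largest (0.435574); scaling to 100 gives 13.55 : 63.75 : 100.00 : 52.29.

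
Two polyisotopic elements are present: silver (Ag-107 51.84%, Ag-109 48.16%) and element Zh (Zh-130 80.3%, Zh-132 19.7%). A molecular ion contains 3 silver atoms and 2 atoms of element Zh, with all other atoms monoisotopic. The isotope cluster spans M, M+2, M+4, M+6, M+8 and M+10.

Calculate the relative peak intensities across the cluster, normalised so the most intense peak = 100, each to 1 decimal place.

24.9 : 81.6 : 100.0 : 55.8 : 13.7 : 1.2

Silver pattern (n=3): 0.13931407 : 0.38827347 : 0.36071085 : 0.11170161
Element Zh pattern (n=2): 0.644809 : 0.316382 : 0.038809
Convolve the two distributions (both contribute in 2-u steps):
  M: 0.13931407×0.644809 = 0.089831
  M+2: 0.13931407×0.316382 + 0.38827347×0.644809 = 0.294439
  M+4: 0.13931407×0.038809 + 0.38827347×0.316382 + 0.36071085×0.644809 = 0.360839
  M+6: 0.38827347×0.038809 + 0.36071085×0.316382 + 0.11170161×0.644809 = 0.201217
  M+8: 0.36071085×0.038809 + 0.11170161×0.316382 = 0.049339
  M+10: 0.11170161×0.038809 = 0.004335
Scale to base peak (0.360839) = 100: 24.9 : 81.6 : 100.0 : 55.8 : 13.7 : 1.2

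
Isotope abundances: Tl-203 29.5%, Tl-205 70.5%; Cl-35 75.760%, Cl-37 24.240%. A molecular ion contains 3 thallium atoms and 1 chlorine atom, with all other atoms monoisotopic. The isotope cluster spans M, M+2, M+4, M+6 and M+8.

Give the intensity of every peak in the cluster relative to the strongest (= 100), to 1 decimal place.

5.1 : 38.6 : 100.0 : 98.5 : 22.5

Thallium pattern (n=3): 0.02567237 : 0.18405787 : 0.43986713 : 0.35040263
Chlorine pattern (n=1): 0.7576 : 0.2424
Convolve the two distributions (both contribute in 2-u steps):
  M: 0.02567237×0.7576 = 0.019449
  M+2: 0.02567237×0.2424 + 0.18405787×0.7576 = 0.145665
  M+4: 0.18405787×0.2424 + 0.43986713×0.7576 = 0.377859
  M+6: 0.43986713×0.2424 + 0.35040263×0.7576 = 0.372089
  M+8: 0.35040263×0.2424 = 0.084938
Scale to base peak (0.377859) = 100: 5.1 : 38.6 : 100.0 : 98.5 : 22.5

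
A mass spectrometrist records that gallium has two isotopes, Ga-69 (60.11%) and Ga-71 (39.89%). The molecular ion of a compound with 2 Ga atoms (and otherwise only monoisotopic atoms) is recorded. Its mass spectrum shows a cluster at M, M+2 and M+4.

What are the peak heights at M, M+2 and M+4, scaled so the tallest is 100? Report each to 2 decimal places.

Expanding (0.6011 + 0.3989)^2:
P(M) = 0.6011^2 = 0.361321
P(M+2) = 2 × 0.6011^1 × 0.3989^1 = 0.479558
P(M+4) = 0.3989^2 = 0.159121
The M+2 peak is largest (0.479558); scaling to 100 gives 75.34 : 100.00 : 33.18.

75.34 : 100.00 : 33.18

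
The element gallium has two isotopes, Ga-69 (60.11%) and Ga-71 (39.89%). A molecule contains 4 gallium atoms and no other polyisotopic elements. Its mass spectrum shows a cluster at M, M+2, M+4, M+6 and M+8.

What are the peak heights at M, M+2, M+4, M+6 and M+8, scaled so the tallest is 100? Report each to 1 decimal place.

37.7 : 100.0 : 99.5 : 44.0 : 7.3

Expanding (0.6011 + 0.3989)^4:
P(M) = 0.6011^4 = 0.130553
P(M+2) = 4 × 0.6011^3 × 0.3989^1 = 0.346549
P(M+4) = 6 × 0.6011^2 × 0.3989^2 = 0.344963
P(M+6) = 4 × 0.6011^1 × 0.3989^3 = 0.152616
P(M+8) = 0.3989^4 = 0.025320
The M+2 peak is largest (0.346549); scaling to 100 gives 37.7 : 100.0 : 99.5 : 44.0 : 7.3.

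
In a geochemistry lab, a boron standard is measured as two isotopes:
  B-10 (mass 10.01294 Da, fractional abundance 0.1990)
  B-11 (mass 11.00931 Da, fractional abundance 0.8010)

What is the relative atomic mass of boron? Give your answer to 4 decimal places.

10.8110 Da

Ar = Σ fᵢ·mᵢ = 0.1990 × 10.01294 + 0.8010 × 11.00931
= 1.992575 + 8.818457 = 10.811032 Da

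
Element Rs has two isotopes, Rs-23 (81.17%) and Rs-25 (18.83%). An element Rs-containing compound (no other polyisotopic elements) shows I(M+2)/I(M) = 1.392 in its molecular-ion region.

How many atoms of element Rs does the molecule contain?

With n Rs atoms, P(M+2)/P(M) = C(n,1)·p^(n−1)q / p^n = n·q/p = n · 0.1883/0.8117.
n = 1.392 × 0.8117/0.1883 = 6.00 ≈ 6

6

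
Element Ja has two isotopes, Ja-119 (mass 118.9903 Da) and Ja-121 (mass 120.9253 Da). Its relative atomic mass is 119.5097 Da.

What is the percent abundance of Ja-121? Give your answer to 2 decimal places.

With x = fraction of Ja-119 (so Ja-121 is 1 − x):
118.9903·x + 120.9253·(1 − x) = 119.5097
(118.9903 − 120.9253)·x = 119.5097 − 120.9253
x = -1.4156 / -1.9350 = 0.73158 → 73.16% Ja-119, 26.84% Ja-121.

26.84%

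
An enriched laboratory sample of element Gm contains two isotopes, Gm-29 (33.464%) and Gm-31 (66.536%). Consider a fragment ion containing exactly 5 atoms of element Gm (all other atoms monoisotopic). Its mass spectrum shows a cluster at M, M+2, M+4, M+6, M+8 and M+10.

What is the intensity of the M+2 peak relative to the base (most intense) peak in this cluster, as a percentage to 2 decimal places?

Binomial terms of (0.33464 + 0.66536)^5: M 0.0042, M+2 0.0417, M+4 0.1659, M+6 0.3299, M+8 0.3279, M+10 0.1304 → M+6 is the base peak.
P(M+6) = C(5,3) × 0.33464^2 × 0.66536^3 = 10 × 0.11198393 × 0.29455749 = 0.329857 (base)
P(M+2) = C(5,1) × 0.33464^4 × 0.66536^1 = 5 × 0.0125404 × 0.66536 = 0.041719
Relative intensity = 0.041719 / 0.329857 × 100 = 12.65

12.65%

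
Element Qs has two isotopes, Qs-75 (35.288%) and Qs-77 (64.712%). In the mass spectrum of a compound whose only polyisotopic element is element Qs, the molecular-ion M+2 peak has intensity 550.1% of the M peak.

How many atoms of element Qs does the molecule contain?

3

With n Qs atoms, P(M+2)/P(M) = C(n,1)·p^(n−1)q / p^n = n·q/p = n · 0.64712/0.35288.
n = 5.501 × 0.35288/0.64712 = 3.00 ≈ 3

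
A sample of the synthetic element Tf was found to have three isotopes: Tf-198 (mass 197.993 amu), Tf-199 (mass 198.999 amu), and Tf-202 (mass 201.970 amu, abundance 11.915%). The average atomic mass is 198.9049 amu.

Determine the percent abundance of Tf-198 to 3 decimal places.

44.542%

The remaining 88.085% is split between Tf-198 (fraction x) and Tf-199 (fraction 0.88085 − x).
Substituting: 197.993x + 198.999(0.88085 − x) = 174.8401745
(197.993 − 198.999)x = -0.44809465  ⇒  x = 0.44542, y = 0.43543
Tf-198: 44.542%, Tf-199: 43.543%.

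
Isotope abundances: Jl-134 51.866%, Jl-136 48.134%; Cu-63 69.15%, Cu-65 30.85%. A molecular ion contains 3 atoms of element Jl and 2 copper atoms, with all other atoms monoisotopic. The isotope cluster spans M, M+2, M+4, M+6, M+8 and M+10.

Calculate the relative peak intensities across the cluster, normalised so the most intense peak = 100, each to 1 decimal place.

19.0 : 69.8 : 100.0 : 69.5 : 23.3 : 3.0

Element Jl pattern (n=3): 0.13952379 : 0.38845321 : 0.3605022 : 0.1115208
Copper pattern (n=2): 0.47817225 : 0.4266555 : 0.09517225
Convolve the two distributions (both contribute in 2-u steps):
  M: 0.13952379×0.47817225 = 0.066716
  M+2: 0.13952379×0.4266555 + 0.38845321×0.47817225 = 0.245276
  M+4: 0.13952379×0.09517225 + 0.38845321×0.4266555 + 0.3605022×0.47817225 = 0.351397
  M+6: 0.38845321×0.09517225 + 0.3605022×0.4266555 + 0.1115208×0.47817225 = 0.244106
  M+8: 0.3605022×0.09517225 + 0.1115208×0.4266555 = 0.081891
  M+10: 0.1115208×0.09517225 = 0.010614
Scale to base peak (0.351397) = 100: 19.0 : 69.8 : 100.0 : 69.5 : 23.3 : 3.0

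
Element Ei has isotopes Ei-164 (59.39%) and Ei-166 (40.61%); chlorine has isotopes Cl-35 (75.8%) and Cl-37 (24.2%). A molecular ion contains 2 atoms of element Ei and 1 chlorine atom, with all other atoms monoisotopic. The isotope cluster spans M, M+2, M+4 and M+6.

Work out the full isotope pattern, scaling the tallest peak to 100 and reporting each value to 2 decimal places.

Element Ei pattern (n=2): 0.35271721 : 0.48236558 : 0.16491721
Chlorine pattern (n=1): 0.7580 : 0.2420
Convolve the two distributions (both contribute in 2-u steps):
  M: 0.35271721×0.7580 = 0.267360
  M+2: 0.35271721×0.2420 + 0.48236558×0.7580 = 0.450991
  M+4: 0.48236558×0.2420 + 0.16491721×0.7580 = 0.241740
  M+6: 0.16491721×0.2420 = 0.039910
Scale to base peak (0.450991) = 100: 59.28 : 100.00 : 53.60 : 8.85

59.28 : 100.00 : 53.60 : 8.85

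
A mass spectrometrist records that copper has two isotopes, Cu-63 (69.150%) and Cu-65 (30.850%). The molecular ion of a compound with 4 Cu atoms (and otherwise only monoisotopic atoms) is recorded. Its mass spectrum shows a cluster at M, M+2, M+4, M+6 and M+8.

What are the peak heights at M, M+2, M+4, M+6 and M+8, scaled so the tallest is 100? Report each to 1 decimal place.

Each Cu atom is independently Cu-63 (p = 0.69150) or Cu-65 (q = 0.30850); the cluster is the binomial expansion (p + q)^4.
P(M) = 0.69150^4 = 0.228649
P(M+2) = 4 × 0.69150^3 × 0.30850^1 = 0.408030
P(M+4) = 6 × 0.69150^2 × 0.30850^2 = 0.273052
P(M+6) = 4 × 0.69150^1 × 0.30850^3 = 0.081212
P(M+8) = 0.30850^4 = 0.009058
The M+2 peak is largest (0.408030); scaling to 100 gives 56.0 : 100.0 : 66.9 : 19.9 : 2.2.

56.0 : 100.0 : 66.9 : 19.9 : 2.2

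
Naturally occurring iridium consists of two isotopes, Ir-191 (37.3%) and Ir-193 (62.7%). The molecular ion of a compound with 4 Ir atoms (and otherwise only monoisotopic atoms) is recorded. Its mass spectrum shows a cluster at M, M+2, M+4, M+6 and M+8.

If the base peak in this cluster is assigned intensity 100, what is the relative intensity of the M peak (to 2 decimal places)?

5.26

Term probabilities: M 0.0194, M+2 0.1302, M+4 0.3282, M+6 0.3678, M+8 0.1546. Base peak = M+6.
P(M+6) = C(4,3) × 0.373^1 × 0.627^3 = 4 × 0.3730 × 0.24649188 = 0.367766 (base)
P(M) = C(4,0) × 0.373^4 × 0.627^0 = 1 × 0.01935688 × 1.0000 = 0.019357
Relative intensity = 0.019357 / 0.367766 × 100 = 5.26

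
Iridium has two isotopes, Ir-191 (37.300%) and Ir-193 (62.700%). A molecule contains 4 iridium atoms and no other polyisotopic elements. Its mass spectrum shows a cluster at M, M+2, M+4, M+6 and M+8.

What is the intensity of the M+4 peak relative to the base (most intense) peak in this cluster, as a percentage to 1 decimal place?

Term probabilities: M 0.0194, M+2 0.1302, M+4 0.3282, M+6 0.3678, M+8 0.1546. Base peak = M+6.
P(M+6) = C(4,3) × 0.37300^1 × 0.62700^3 = 4 × 0.3730 × 0.24649188 = 0.367766 (base)
P(M+4) = C(4,2) × 0.37300^2 × 0.62700^2 = 6 × 0.139129 × 0.393129 = 0.328174
Relative intensity = 0.328174 / 0.367766 × 100 = 89.2

89.2%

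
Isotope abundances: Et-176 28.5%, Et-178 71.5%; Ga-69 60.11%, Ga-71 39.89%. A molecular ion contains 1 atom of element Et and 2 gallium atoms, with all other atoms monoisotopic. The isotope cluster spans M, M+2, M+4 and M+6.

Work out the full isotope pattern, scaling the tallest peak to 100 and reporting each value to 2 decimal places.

26.07 : 100.00 : 98.28 : 28.80

Element Et pattern (n=1): 0.2850 : 0.7150
Gallium pattern (n=2): 0.36132121 : 0.47955758 : 0.15912121
Convolve the two distributions (both contribute in 2-u steps):
  M: 0.2850×0.36132121 = 0.102977
  M+2: 0.2850×0.47955758 + 0.7150×0.36132121 = 0.395019
  M+4: 0.2850×0.15912121 + 0.7150×0.47955758 = 0.388233
  M+6: 0.7150×0.15912121 = 0.113772
Scale to base peak (0.395019) = 100: 26.07 : 100.00 : 98.28 : 28.80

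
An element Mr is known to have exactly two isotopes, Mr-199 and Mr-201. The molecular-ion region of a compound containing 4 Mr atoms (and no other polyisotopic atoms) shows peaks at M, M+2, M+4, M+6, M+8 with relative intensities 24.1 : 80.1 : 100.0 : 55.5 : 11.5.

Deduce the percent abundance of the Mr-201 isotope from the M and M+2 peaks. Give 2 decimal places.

If p is the fraction of Mr that is Mr-199, then I(M+2)/I(M) = [C(4,1)·p^3·(1−p)] / p^4 = 4·(1−p)/p = 80.1/24.1 = 3.3237
(1−p)/p = 3.3237/4 = 0.8309  ⇒  p = 1/(1 + 0.8309) = 0.5462
Mr-199: 54.62%, Mr-201: 45.38%.

45.38%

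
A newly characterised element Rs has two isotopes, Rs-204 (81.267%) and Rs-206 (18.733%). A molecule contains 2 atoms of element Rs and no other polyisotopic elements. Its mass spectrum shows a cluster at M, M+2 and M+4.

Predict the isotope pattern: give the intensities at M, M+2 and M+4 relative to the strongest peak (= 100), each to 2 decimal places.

100.00 : 46.10 : 5.31

Each Rs atom is independently Rs-204 (p = 0.81267) or Rs-206 (q = 0.18733); the cluster is the binomial expansion (p + q)^2.
P(M) = 0.81267^2 = 0.660433
P(M+2) = 2 × 0.81267^1 × 0.18733^1 = 0.304475
P(M+4) = 0.18733^2 = 0.035093
The M peak is largest (0.660433); scaling to 100 gives 100.00 : 46.10 : 5.31.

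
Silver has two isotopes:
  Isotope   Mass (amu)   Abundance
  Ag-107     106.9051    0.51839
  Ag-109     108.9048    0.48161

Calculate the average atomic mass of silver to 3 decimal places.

107.868 amu

The abundance-weighted mean is 0.51839 × 106.9051 + 0.48161 × 108.9048
= 55.41853 + 52.44964 = 107.86817 amu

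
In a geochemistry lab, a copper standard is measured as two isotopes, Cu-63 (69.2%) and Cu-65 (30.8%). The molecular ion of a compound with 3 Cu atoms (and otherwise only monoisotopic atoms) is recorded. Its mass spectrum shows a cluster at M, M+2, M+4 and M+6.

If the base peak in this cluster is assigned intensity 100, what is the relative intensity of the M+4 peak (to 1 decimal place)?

Term probabilities: M 0.3314, M+2 0.4425, M+4 0.1969, M+6 0.0292. Base peak = M+2.
P(M+2) = C(3,1) × 0.692^2 × 0.308^1 = 3 × 0.478864 × 0.3080 = 0.442470 (base)
P(M+4) = C(3,2) × 0.692^1 × 0.308^2 = 3 × 0.6920 × 0.094864 = 0.196938
Relative intensity = 0.196938 / 0.442470 × 100 = 44.5

44.5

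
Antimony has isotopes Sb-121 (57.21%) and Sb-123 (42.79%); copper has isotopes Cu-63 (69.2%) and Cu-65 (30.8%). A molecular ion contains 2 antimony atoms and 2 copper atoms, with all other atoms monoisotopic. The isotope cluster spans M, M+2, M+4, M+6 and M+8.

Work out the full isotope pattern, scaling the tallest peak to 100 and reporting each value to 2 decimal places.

41.91 : 100.00 : 87.56 : 33.29 : 4.64

Antimony pattern (n=2): 0.32729841 : 0.48960318 : 0.18309841
Copper pattern (n=2): 0.478864 : 0.426272 : 0.094864
Convolve the two distributions (both contribute in 2-u steps):
  M: 0.32729841×0.478864 = 0.156731
  M+2: 0.32729841×0.426272 + 0.48960318×0.478864 = 0.373971
  M+4: 0.32729841×0.094864 + 0.48960318×0.426272 + 0.18309841×0.478864 = 0.327432
  M+6: 0.48960318×0.094864 + 0.18309841×0.426272 = 0.124495
  M+8: 0.18309841×0.094864 = 0.017369
Scale to base peak (0.373971) = 100: 41.91 : 100.00 : 87.56 : 33.29 : 4.64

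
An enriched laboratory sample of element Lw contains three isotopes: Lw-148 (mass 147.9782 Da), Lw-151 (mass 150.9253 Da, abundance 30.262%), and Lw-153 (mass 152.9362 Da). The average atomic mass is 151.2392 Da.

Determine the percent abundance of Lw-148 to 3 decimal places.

21.954%

Let x and y be the fractions of Lw-148 and Lw-153. Then x + y = 1 − 0.30262 = 0.69738 and 147.9782x + 152.9362y = 151.2392 − 0.30262×150.9253 = 105.566185714.
Substituting: 147.9782x + 152.9362(0.69738 − x) = 105.566185714
(147.9782 − 152.9362)x = -1.088461442  ⇒  x = 0.21954, y = 0.47784
Lw-148: 21.954%, Lw-153: 47.784%.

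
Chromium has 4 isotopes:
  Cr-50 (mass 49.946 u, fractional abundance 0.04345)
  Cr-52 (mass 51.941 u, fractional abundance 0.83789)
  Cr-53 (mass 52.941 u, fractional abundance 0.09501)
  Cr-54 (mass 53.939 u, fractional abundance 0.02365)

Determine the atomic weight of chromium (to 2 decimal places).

Average mass = Σ (abundance × isotope mass) = 0.04345 × 49.946 + 0.83789 × 51.941 + 0.09501 × 52.941 + 0.02365 × 53.939
= 2.1702 + 43.5208 + 5.0299 + 1.2757 = 51.9966 u

52.00 u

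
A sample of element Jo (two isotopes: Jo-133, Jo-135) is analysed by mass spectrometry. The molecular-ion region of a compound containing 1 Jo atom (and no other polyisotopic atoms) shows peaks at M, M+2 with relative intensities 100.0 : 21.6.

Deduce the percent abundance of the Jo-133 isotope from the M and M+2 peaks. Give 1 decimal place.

82.2%

If p is the fraction of Jo that is Jo-133, then I(M+2)/I(M) = [C(1,1)·p^0·(1−p)] / p^1 = 1·(1−p)/p = 21.6/100.0 = 0.2160
(1−p)/p = 0.2160/1 = 0.2160  ⇒  p = 1/(1 + 0.2160) = 0.8224
Jo-133: 82.2%, Jo-135: 17.8%.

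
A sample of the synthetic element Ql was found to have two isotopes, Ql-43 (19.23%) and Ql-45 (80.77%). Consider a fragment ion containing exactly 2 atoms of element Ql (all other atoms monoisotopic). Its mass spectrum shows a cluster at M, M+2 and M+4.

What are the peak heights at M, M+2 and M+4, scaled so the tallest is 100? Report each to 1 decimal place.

Expanding (0.1923 + 0.8077)^2:
P(M) = 0.1923^2 = 0.036979
P(M+2) = 2 × 0.1923^1 × 0.8077^1 = 0.310641
P(M+4) = 0.8077^2 = 0.652379
The M+4 peak is largest (0.652379); scaling to 100 gives 5.7 : 47.6 : 100.0.

5.7 : 47.6 : 100.0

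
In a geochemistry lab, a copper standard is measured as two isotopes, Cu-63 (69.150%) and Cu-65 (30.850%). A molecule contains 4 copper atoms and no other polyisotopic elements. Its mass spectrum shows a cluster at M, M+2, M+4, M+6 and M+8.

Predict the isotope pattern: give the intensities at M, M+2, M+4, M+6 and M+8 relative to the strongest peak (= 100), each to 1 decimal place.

The 4 Cu atoms are independent, so intensities follow the terms of (0.69150 + 0.30850)^4.
P(M) = 0.69150^4 = 0.228649
P(M+2) = 4 × 0.69150^3 × 0.30850^1 = 0.408030
P(M+4) = 6 × 0.69150^2 × 0.30850^2 = 0.273052
P(M+6) = 4 × 0.69150^1 × 0.30850^3 = 0.081212
P(M+8) = 0.30850^4 = 0.009058
The M+2 peak is largest (0.408030); scaling to 100 gives 56.0 : 100.0 : 66.9 : 19.9 : 2.2.

56.0 : 100.0 : 66.9 : 19.9 : 2.2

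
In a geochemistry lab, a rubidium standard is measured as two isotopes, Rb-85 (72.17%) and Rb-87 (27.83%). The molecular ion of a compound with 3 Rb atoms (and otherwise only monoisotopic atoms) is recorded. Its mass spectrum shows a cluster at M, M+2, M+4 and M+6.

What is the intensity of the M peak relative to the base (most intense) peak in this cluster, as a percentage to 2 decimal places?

Binomial terms of (0.7217 + 0.2783)^3: M 0.3759, M+2 0.4349, M+4 0.1677, M+6 0.0216 → M+2 is the base peak.
P(M+2) = C(3,1) × 0.7217^2 × 0.2783^1 = 3 × 0.52085089 × 0.2783 = 0.434858 (base)
P(M) = C(3,0) × 0.7217^3 × 0.2783^0 = 1 × 0.37589809 × 1.0000 = 0.375898
Relative intensity = 0.375898 / 0.434858 × 100 = 86.44

86.44%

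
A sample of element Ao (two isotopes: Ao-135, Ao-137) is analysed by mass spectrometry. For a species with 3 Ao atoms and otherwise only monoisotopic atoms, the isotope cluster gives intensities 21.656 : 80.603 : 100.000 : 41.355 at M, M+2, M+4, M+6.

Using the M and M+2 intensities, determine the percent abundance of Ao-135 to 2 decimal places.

44.63%

If p is the fraction of Ao that is Ao-135, then I(M+2)/I(M) = [C(3,1)·p^2·(1−p)] / p^3 = 3·(1−p)/p = 80.603/21.656 = 3.7220
(1−p)/p = 3.7220/3 = 1.2407  ⇒  p = 1/(1 + 1.2407) = 0.4463
Ao-135: 44.63%, Ao-137: 55.37%.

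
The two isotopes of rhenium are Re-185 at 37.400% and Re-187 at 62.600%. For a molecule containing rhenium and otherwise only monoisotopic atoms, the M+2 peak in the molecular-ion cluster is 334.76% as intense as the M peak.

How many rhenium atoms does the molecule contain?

With n Re atoms, P(M+2)/P(M) = C(n,1)·p^(n−1)q / p^n = n·q/p = n · 0.62600/0.37400.
n = 3.3476 × 0.37400/0.62600 = 2.00 ≈ 2

2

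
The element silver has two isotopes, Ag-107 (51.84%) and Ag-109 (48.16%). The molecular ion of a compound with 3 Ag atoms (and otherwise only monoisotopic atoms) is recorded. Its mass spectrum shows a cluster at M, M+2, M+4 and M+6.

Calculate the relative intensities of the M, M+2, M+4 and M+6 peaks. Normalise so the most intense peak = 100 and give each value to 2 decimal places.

Each Ag atom is independently Ag-107 (p = 0.5184) or Ag-109 (q = 0.4816); the cluster is the binomial expansion (p + q)^3.
P(M) = 0.5184^3 = 0.139314
P(M+2) = 3 × 0.5184^2 × 0.4816^1 = 0.388273
P(M+4) = 3 × 0.5184^1 × 0.4816^2 = 0.360711
P(M+6) = 0.4816^3 = 0.111702
The M+2 peak is largest (0.388273); scaling to 100 gives 35.88 : 100.00 : 92.90 : 28.77.

35.88 : 100.00 : 92.90 : 28.77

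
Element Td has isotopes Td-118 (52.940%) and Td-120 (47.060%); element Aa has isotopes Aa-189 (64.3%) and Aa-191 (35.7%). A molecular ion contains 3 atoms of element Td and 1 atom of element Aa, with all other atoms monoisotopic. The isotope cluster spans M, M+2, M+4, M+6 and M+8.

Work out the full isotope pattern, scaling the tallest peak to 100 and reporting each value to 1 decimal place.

26.0 : 83.7 : 100.0 : 52.4 : 10.1

Element Td pattern (n=3): 0.14837195 : 0.39567722 : 0.3517297 : 0.10422113
Element Aa pattern (n=1): 0.6430 : 0.3570
Convolve the two distributions (both contribute in 2-u steps):
  M: 0.14837195×0.6430 = 0.095403
  M+2: 0.14837195×0.3570 + 0.39567722×0.6430 = 0.307389
  M+4: 0.39567722×0.3570 + 0.3517297×0.6430 = 0.367419
  M+6: 0.3517297×0.3570 + 0.10422113×0.6430 = 0.192582
  M+8: 0.10422113×0.3570 = 0.037207
Scale to base peak (0.367419) = 100: 26.0 : 83.7 : 100.0 : 52.4 : 10.1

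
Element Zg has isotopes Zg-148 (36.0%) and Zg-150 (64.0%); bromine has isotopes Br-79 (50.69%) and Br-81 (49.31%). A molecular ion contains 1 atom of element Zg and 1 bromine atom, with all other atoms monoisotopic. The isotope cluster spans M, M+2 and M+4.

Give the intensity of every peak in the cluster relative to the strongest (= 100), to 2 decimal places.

Element Zg pattern (n=1): 0.3600 : 0.6400
Bromine pattern (n=1): 0.5069 : 0.4931
Convolve the two distributions (both contribute in 2-u steps):
  M: 0.3600×0.5069 = 0.182484
  M+2: 0.3600×0.4931 + 0.6400×0.5069 = 0.501932
  M+4: 0.6400×0.4931 = 0.315584
Scale to base peak (0.501932) = 100: 36.36 : 100.00 : 62.87

36.36 : 100.00 : 62.87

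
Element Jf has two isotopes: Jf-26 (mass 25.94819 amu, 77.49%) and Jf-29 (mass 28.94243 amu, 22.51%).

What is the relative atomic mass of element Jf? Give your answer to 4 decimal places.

26.6222 amu

Ar = Σ fᵢ·mᵢ = 0.7749 × 25.94819 + 0.2251 × 28.94243
= 20.107252 + 6.514941 = 26.622193 amu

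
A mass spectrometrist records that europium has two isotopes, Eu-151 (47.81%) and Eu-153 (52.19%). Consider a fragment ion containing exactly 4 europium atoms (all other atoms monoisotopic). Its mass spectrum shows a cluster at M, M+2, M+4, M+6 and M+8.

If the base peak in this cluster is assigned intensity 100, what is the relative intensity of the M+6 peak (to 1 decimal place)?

72.8

(0.4781 + 0.5219)^4 gives M 0.0522, M+2 0.2281, M+4 0.3736, M+6 0.2719, M+8 0.0742; the largest is M+4.
P(M+4) = C(4,2) × 0.4781^2 × 0.5219^2 = 6 × 0.22857961 × 0.27237961 = 0.373563 (base)
P(M+6) = C(4,3) × 0.4781^1 × 0.5219^3 = 4 × 0.4781 × 0.14215492 = 0.271857
Relative intensity = 0.271857 / 0.373563 × 100 = 72.8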